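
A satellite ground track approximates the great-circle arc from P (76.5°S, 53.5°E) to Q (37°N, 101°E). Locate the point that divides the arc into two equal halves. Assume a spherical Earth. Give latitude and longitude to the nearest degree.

≈ (21°S, 91°E)

The haversine formula gives a central angle δ ≈ 2.048 rad (117.3°) between the endpoints.
Interpolate at f = 1/2 with slerp weights a = sin((1−f)δ)/sin δ ≈ 0.962, b = sin(fδ)/sin δ ≈ 0.962.
p = a·p₁ + b·p₂ ≈ (-0.013, 0.934, -0.356); φ = arcsin(p_z) ≈ -20.87°, λ = atan2(p_y, p_x) ≈ 90.80°.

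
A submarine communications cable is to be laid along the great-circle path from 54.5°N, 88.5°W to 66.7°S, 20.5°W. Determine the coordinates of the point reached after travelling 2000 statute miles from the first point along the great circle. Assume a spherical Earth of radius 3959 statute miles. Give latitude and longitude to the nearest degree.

≈ 28°N, 73°W

Convert each endpoint to a unit vector on the sphere (x = cos φ cos λ, y = cos φ sin λ, z = sin φ).
The central angle between the endpoints is δ = arccos(p₁·p₂) ≈ 2.294 rad (131.4°). The total great-circle distance is δ·R ≈ 2.294 × 3959 ≈ 9081 mi, so the target fraction is f = 2000/9081 ≈ 0.220.
Interpolate at f ≈ 0.220 with slerp weights a = sin((1−f)δ)/sin δ ≈ 1.302, b = sin(fδ)/sin δ ≈ 0.645.
p = a·p₁ + b·p₂ ≈ (0.259, -0.845, 0.467); φ = arcsin(p_z) ≈ 27.86°, λ = atan2(p_y, p_x) ≈ -72.97°.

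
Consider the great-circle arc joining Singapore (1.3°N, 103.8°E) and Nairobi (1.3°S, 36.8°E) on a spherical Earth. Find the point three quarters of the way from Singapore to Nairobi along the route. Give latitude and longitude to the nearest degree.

≈ 1°S, 54°E

Write both endpoints as unit vectors p₁, p₂ with components (cos φ cos λ, cos φ sin λ, sin φ).
The central angle between the endpoints is δ = arccos(p₁·p₂) ≈ 1.170 rad (67.0°).
Interpolate at f = 3/4 with slerp weights a = sin((1−f)δ)/sin δ ≈ 0.313, b = sin(fδ)/sin δ ≈ 0.835.
p = a·p₁ + b·p₂ ≈ (0.594, 0.804, -0.012); φ = arcsin(p_z) ≈ -0.68°, λ = atan2(p_y, p_x) ≈ 53.55°.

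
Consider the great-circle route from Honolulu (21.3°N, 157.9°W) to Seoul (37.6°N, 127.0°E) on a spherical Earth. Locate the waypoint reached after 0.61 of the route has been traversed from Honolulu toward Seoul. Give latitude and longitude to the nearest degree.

Convert each endpoint to a unit vector on the sphere (x = cos φ cos λ, y = cos φ sin λ, z = sin φ).
The central angle between the endpoints is δ = arccos(p₁·p₂) ≈ 1.147 rad (65.7°).
Interpolate at f = 0.61 with slerp weights a = sin((1−f)δ)/sin δ ≈ 0.474, b = sin(fδ)/sin δ ≈ 0.706.
p = a·p₁ + b·p₂ ≈ (-0.746, 0.281, 0.603); φ = arcsin(p_z) ≈ 37.11°, λ = atan2(p_y, p_x) ≈ 159.39°.

≈ 37°N, 159°E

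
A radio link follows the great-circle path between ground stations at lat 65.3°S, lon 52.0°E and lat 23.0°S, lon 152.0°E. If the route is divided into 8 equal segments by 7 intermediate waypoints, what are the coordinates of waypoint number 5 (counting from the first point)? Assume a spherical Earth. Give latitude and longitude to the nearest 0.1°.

≈ lat 46.9°S, lon 135.1°E

Convert each endpoint to a unit vector on the sphere (x = cos φ cos λ, y = cos φ sin λ, z = sin φ).
The central angle between the endpoints is δ = arccos(p₁·p₂) ≈ 1.278 rad (73.3°).
Interpolate at f = 5/8 with slerp weights a = sin((1−f)δ)/sin δ ≈ 0.482, b = sin(fδ)/sin δ ≈ 0.748.
p = a·p₁ + b·p₂ ≈ (-0.484, 0.482, -0.730); φ = arcsin(p_z) ≈ -46.89°, λ = atan2(p_y, p_x) ≈ 135.14°.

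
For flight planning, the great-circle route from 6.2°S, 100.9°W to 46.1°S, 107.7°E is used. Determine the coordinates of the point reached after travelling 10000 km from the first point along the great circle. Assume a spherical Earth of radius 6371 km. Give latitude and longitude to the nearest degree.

Convert each endpoint to a unit vector on the sphere (x = cos φ cos λ, y = cos φ sin λ, z = sin φ).
The central angle between the endpoints is δ = arccos(p₁·p₂) ≈ 2.126 rad (121.8°). The total great-circle distance is δ·R ≈ 2.126 × 6371 ≈ 13547 km, so the target fraction is f = 10000/13547 ≈ 0.738.
Interpolate at f ≈ 0.738 with slerp weights a = sin((1−f)δ)/sin δ ≈ 0.622, b = sin(fδ)/sin δ ≈ 1.177.
p = a·p₁ + b·p₂ ≈ (-0.365, 0.170, -0.915); φ = arcsin(p_z) ≈ -66.24°, λ = atan2(p_y, p_x) ≈ 154.99°.

≈ 66°S, 155°E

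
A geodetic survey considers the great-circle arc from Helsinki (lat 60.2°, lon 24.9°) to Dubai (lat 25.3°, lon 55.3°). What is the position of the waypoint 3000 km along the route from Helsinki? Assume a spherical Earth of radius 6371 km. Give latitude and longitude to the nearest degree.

Write both endpoints as unit vectors p₁, p₂ with components (cos φ cos λ, cos φ sin λ, sin φ).
The central angle between the endpoints is δ = arccos(p₁·p₂) ≈ 0.710 rad (40.7°). The total great-circle distance is δ·R ≈ 0.710 × 6371 ≈ 4523 km, so the target fraction is f = 3000/4523 ≈ 0.663.
Interpolate at f ≈ 0.663 with slerp weights a = sin((1−f)δ)/sin δ ≈ 0.363, b = sin(fδ)/sin δ ≈ 0.696.
p = a·p₁ + b·p₂ ≈ (0.522, 0.593, 0.613); φ = arcsin(p_z) ≈ 37.79°, λ = atan2(p_y, p_x) ≈ 48.66°.

≈ lat 38°, lon 49°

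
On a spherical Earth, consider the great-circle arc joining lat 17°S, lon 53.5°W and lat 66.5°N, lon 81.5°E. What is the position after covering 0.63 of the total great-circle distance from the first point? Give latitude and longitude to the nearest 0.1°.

The haversine formula gives a central angle δ ≈ 2.139 rad (122.5°) between the endpoints.
Interpolate at f = 0.63 with slerp weights a = sin((1−f)δ)/sin δ ≈ 0.844, b = sin(fδ)/sin δ ≈ 1.157.
p = a·p₁ + b·p₂ ≈ (0.548, -0.192, 0.814); φ = arcsin(p_z) ≈ 54.49°, λ = atan2(p_y, p_x) ≈ -19.34°.

≈ lat 54.5°N, lon 19.3°W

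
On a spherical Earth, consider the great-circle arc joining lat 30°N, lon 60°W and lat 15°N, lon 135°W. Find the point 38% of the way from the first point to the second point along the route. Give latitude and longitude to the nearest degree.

Write both endpoints as unit vectors p₁, p₂ with components (cos φ cos λ, cos φ sin λ, sin φ).
The central angle between the endpoints is δ = arccos(p₁·p₂) ≈ 1.218 rad (69.8°).
Interpolate at f = 0.38 with slerp weights a = sin((1−f)δ)/sin δ ≈ 0.730, b = sin(fδ)/sin δ ≈ 0.476.
p = a·p₁ + b·p₂ ≈ (-0.009, -0.873, 0.488); φ = arcsin(p_z) ≈ 29.23°, λ = atan2(p_y, p_x) ≈ -90.57°.

≈ lat 29°N, lon 91°W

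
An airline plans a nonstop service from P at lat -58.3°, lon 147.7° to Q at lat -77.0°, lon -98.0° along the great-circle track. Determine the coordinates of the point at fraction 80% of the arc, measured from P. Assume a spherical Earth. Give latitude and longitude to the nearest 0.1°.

≈ lat -80.1°, lon -134.7°

The haversine formula gives a central angle δ ≈ 0.676 rad (38.7°) between the endpoints.
Interpolate at f = 0.80 with slerp weights a = sin((1−f)δ)/sin δ ≈ 0.215, b = sin(fδ)/sin δ ≈ 0.823.
p = a·p₁ + b·p₂ ≈ (-0.121, -0.123, -0.985); φ = arcsin(p_z) ≈ -80.05°, λ = atan2(p_y, p_x) ≈ -134.68°.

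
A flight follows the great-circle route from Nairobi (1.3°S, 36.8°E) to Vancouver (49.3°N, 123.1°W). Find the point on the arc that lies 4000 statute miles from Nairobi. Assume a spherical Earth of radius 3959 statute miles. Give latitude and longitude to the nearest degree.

Convert each endpoint to a unit vector on the sphere (x = cos φ cos λ, y = cos φ sin λ, z = sin φ).
The central angle between the endpoints is δ = arccos(p₁·p₂) ≈ 2.252 rad (129.0°). The total great-circle distance is δ·R ≈ 2.252 × 3959 ≈ 8914 mi, so the target fraction is f = 4000/8914 ≈ 0.449.
Interpolate at f ≈ 0.449 with slerp weights a = sin((1−f)δ)/sin δ ≈ 1.218, b = sin(fδ)/sin δ ≈ 1.090.
p = a·p₁ + b·p₂ ≈ (0.587, 0.134, 0.799); φ = arcsin(p_z) ≈ 53.01°, λ = atan2(p_y, p_x) ≈ 12.85°.

≈ 53°N, 13°E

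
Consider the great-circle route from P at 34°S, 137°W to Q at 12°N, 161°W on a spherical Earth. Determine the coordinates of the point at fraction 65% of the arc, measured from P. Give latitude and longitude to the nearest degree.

≈ 4°S, 153°W

Write both endpoints as unit vectors p₁, p₂ with components (cos φ cos λ, cos φ sin λ, sin φ).
The central angle between the endpoints is δ = arccos(p₁·p₂) ≈ 0.896 rad (51.4°).
Interpolate at f = 0.65 with slerp weights a = sin((1−f)δ)/sin δ ≈ 0.395, b = sin(fδ)/sin δ ≈ 0.704.
p = a·p₁ + b·p₂ ≈ (-0.891, -0.448, -0.074); φ = arcsin(p_z) ≈ -4.27°, λ = atan2(p_y, p_x) ≈ -153.32°.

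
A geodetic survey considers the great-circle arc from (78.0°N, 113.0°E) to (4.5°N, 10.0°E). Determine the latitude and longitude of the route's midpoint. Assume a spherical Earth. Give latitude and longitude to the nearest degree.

Write both endpoints as unit vectors p₁, p₂ with components (cos φ cos λ, cos φ sin λ, sin φ).
The central angle between the endpoints is δ = arccos(p₁·p₂) ≈ 1.541 rad (88.3°).
Interpolate at f = 1/2 with slerp weights a = sin((1−f)δ)/sin δ ≈ 0.697, b = sin(fδ)/sin δ ≈ 0.697.
p = a·p₁ + b·p₂ ≈ (0.627, 0.254, 0.736); φ = arcsin(p_z) ≈ 47.40°, λ = atan2(p_y, p_x) ≈ 22.04°.

≈ (47°N, 22°E)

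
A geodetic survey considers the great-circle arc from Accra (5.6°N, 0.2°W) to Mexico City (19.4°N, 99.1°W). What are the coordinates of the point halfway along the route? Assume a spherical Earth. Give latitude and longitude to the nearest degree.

Convert each endpoint to a unit vector on the sphere (x = cos φ cos λ, y = cos φ sin λ, z = sin φ).
The central angle between the endpoints is δ = arccos(p₁·p₂) ≈ 1.684 rad (96.5°).
Interpolate at f = 1/2 with slerp weights a = sin((1−f)δ)/sin δ ≈ 0.751, b = sin(fδ)/sin δ ≈ 0.751.
p = a·p₁ + b·p₂ ≈ (0.635, -0.702, 0.323); φ = arcsin(p_z) ≈ 18.82°, λ = atan2(p_y, p_x) ≈ -47.85°.

≈ 19°N, 48°W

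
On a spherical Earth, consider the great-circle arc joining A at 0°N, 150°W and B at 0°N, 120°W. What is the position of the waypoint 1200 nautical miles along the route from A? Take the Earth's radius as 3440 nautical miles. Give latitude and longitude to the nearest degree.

Convert each endpoint to a unit vector on the sphere (x = cos φ cos λ, y = cos φ sin λ, z = sin φ).
The central angle between the endpoints is δ = arccos(p₁·p₂) ≈ 0.524 rad (30.0°). The total great-circle distance is δ·R ≈ 0.524 × 3440 ≈ 1801 nmi, so the target fraction is f = 1200/1801 ≈ 0.666.
Interpolate at f ≈ 0.666 with slerp weights a = sin((1−f)δ)/sin δ ≈ 0.348, b = sin(fδ)/sin δ ≈ 0.684.
p = a·p₁ + b·p₂ ≈ (-0.643, -0.766, 0.000); φ = arcsin(p_z) ≈ 0.00°, λ = atan2(p_y, p_x) ≈ -130.01°.

≈ 0°N, 130°W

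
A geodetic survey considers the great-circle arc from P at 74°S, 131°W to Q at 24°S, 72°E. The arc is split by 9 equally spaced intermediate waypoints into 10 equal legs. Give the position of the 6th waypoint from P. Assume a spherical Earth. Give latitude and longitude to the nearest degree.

The haversine formula gives a central angle δ ≈ 1.411 rad (80.8°) between the endpoints.
Interpolate at f = 6/10 with slerp weights a = sin((1−f)δ)/sin δ ≈ 0.542, b = sin(fδ)/sin δ ≈ 0.759.
p = a·p₁ + b·p₂ ≈ (0.116, 0.546, -0.829); φ = arcsin(p_z) ≈ -56.04°, λ = atan2(p_y, p_x) ≈ 78.00°.

≈ 56°S, 78°E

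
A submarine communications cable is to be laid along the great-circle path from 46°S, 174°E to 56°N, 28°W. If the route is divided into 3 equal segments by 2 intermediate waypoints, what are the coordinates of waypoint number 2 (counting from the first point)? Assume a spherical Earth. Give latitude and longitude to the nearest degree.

≈ 44°N, 116°W

Convert each endpoint to a unit vector on the sphere (x = cos φ cos λ, y = cos φ sin λ, z = sin φ).
The central angle between the endpoints is δ = arccos(p₁·p₂) ≈ 2.846 rad (163.0°).
Interpolate at f = 2/3 with slerp weights a = sin((1−f)δ)/sin δ ≈ 2.786, b = sin(fδ)/sin δ ≈ 3.248.
p = a·p₁ + b·p₂ ≈ (-0.321, -0.650, 0.688); φ = arcsin(p_z) ≈ 43.51°, λ = atan2(p_y, p_x) ≈ -116.28°.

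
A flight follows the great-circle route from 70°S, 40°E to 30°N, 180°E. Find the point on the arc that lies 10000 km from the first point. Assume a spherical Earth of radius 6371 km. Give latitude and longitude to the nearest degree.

From cos δ = sin φ₁ sin φ₂ + cos φ₁ cos φ₂ cos Δλ, the central angle is δ ≈ 2.342 rad (134.2°). The total great-circle distance is δ·R ≈ 2.342 × 6371 ≈ 14919 km, so the target fraction is f = 10000/14919 ≈ 0.670.
Interpolate at f ≈ 0.670 with slerp weights a = sin((1−f)δ)/sin δ ≈ 0.973, b = sin(fδ)/sin δ ≈ 1.394.
p = a·p₁ + b·p₂ ≈ (-0.953, 0.214, -0.217); φ = arcsin(p_z) ≈ -12.52°, λ = atan2(p_y, p_x) ≈ 167.35°.

≈ 13°S, 167°E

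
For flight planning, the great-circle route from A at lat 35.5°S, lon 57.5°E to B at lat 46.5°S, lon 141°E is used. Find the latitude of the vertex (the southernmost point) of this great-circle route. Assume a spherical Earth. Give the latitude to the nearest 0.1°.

The great circle lies in the plane with unit normal n̂ = (p₁ × p₂)/|p₁ × p₂|.
Here n̂_z ≈ +0.637; the vertex latitude is φ_max = arccos|n̂_z| ≈ 50.5°.

≈ 50.5°S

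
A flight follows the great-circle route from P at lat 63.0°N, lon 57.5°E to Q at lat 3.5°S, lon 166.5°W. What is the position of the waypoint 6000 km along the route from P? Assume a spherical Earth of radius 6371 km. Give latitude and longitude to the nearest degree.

≈ lat 50°N, lon 167°E

Write both endpoints as unit vectors p₁, p₂ with components (cos φ cos λ, cos φ sin λ, sin φ).
The central angle between the endpoints is δ = arccos(p₁·p₂) ≈ 1.961 rad (112.4°). The total great-circle distance is δ·R ≈ 1.961 × 6371 ≈ 12493 km, so the target fraction is f = 6000/12493 ≈ 0.480.
Interpolate at f ≈ 0.480 with slerp weights a = sin((1−f)δ)/sin δ ≈ 0.921, b = sin(fδ)/sin δ ≈ 0.874.
p = a·p₁ + b·p₂ ≈ (-0.624, 0.149, 0.767); φ = arcsin(p_z) ≈ 50.10°, λ = atan2(p_y, p_x) ≈ 166.58°.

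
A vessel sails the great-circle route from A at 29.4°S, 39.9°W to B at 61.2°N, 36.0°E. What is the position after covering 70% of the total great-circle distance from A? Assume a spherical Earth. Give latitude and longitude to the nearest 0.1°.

≈ 38.4°N, 2.1°W

Write both endpoints as unit vectors p₁, p₂ with components (cos φ cos λ, cos φ sin λ, sin φ).
The central angle between the endpoints is δ = arccos(p₁·p₂) ≈ 1.905 rad (109.1°).
Interpolate at f = 0.70 with slerp weights a = sin((1−f)δ)/sin δ ≈ 0.573, b = sin(fδ)/sin δ ≈ 1.029.
p = a·p₁ + b·p₂ ≈ (0.784, -0.029, 0.621); φ = arcsin(p_z) ≈ 38.36°, λ = atan2(p_y, p_x) ≈ -2.09°.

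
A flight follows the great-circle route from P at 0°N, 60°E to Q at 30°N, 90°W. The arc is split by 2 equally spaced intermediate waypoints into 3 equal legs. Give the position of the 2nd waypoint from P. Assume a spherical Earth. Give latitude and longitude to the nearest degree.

≈ 49°N, 34°W

Write both endpoints as unit vectors p₁, p₂ with components (cos φ cos λ, cos φ sin λ, sin φ).
The central angle between the endpoints is δ = arccos(p₁·p₂) ≈ 2.419 rad (138.6°).
Interpolate at f = 2/3 with slerp weights a = sin((1−f)δ)/sin δ ≈ 1.091, b = sin(fδ)/sin δ ≈ 1.511.
p = a·p₁ + b·p₂ ≈ (0.546, -0.363, 0.755); φ = arcsin(p_z) ≈ 49.05°, λ = atan2(p_y, p_x) ≈ -33.65°.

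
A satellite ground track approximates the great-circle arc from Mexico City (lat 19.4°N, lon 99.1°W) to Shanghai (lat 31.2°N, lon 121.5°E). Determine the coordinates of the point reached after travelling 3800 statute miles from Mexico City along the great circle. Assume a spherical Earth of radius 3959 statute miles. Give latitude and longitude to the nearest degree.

Write both endpoints as unit vectors p₁, p₂ with components (cos φ cos λ, cos φ sin λ, sin φ).
The central angle between the endpoints is δ = arccos(p₁·p₂) ≈ 2.027 rad (116.1°). The total great-circle distance is δ·R ≈ 2.027 × 3959 ≈ 8025 mi, so the target fraction is f = 3800/8025 ≈ 0.474.
Interpolate at f ≈ 0.474 with slerp weights a = sin((1−f)δ)/sin δ ≈ 0.976, b = sin(fδ)/sin δ ≈ 0.912.
p = a·p₁ + b·p₂ ≈ (-0.553, -0.243, 0.797); φ = arcsin(p_z) ≈ 52.82°, λ = atan2(p_y, p_x) ≈ -156.27°.

≈ lat 53°N, lon 156°W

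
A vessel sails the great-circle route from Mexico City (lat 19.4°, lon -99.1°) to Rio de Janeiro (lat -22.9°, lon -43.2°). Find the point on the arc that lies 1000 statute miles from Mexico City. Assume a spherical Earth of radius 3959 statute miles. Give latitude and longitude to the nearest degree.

Convert each endpoint to a unit vector on the sphere (x = cos φ cos λ, y = cos φ sin λ, z = sin φ).
The central angle between the endpoints is δ = arccos(p₁·p₂) ≈ 1.205 rad (69.0°). The total great-circle distance is δ·R ≈ 1.205 × 3959 ≈ 4770 mi, so the target fraction is f = 1000/4770 ≈ 0.210.
Interpolate at f ≈ 0.210 with slerp weights a = sin((1−f)δ)/sin δ ≈ 0.872, b = sin(fδ)/sin δ ≈ 0.268.
p = a·p₁ + b·p₂ ≈ (0.050, -0.981, 0.186); φ = arcsin(p_z) ≈ 10.70°, λ = atan2(p_y, p_x) ≈ -87.11°.

≈ lat 11°, lon -87°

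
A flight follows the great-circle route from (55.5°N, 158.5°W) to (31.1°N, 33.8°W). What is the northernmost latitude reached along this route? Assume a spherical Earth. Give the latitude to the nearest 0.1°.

≈ 66.2°N

The great circle lies in the plane with unit normal n̂ = (p₁ × p₂)/|p₁ × p₂|.
Here n̂_z ≈ +0.403; the vertex latitude is φ_max = arccos|n̂_z| ≈ 66.2°.
Check via Clairaut: cos φ_max = |cos φ₁| · sin C = cos(55.5°)·sin(45.4°) ≈ 0.403, again giving ≈ 66.2°.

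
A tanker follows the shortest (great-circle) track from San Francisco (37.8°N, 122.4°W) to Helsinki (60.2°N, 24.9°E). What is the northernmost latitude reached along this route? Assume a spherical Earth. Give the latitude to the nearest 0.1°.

≈ 77.5°N

The great circle lies in the plane with unit normal n̂ = (p₁ × p₂)/|p₁ × p₂|.
Here n̂_z ≈ +0.217; the vertex latitude is φ_max = arccos|n̂_z| ≈ 77.5°.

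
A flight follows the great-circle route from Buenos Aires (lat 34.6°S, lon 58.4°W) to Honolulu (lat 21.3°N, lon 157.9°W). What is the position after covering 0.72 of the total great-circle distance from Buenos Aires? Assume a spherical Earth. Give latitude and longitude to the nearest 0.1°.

Write both endpoints as unit vectors p₁, p₂ with components (cos φ cos λ, cos φ sin λ, sin φ).
The central angle between the endpoints is δ = arccos(p₁·p₂) ≈ 1.910 rad (109.4°).
Interpolate at f = 0.72 with slerp weights a = sin((1−f)δ)/sin δ ≈ 0.541, b = sin(fδ)/sin δ ≈ 1.040.
p = a·p₁ + b·p₂ ≈ (-0.665, -0.744, 0.071); φ = arcsin(p_z) ≈ 4.07°, λ = atan2(p_y, p_x) ≈ -131.80°.

≈ lat 4.1°N, lon 131.8°W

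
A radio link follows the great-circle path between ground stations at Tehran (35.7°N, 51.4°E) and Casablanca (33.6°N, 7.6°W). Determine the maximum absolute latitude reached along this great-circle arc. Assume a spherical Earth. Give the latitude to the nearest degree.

≈ 39°N

The great circle lies in the plane with unit normal n̂ = (p₁ × p₂)/|p₁ × p₂|.
Here n̂_z ≈ -0.782; the vertex latitude is φ_max = arccos|n̂_z| ≈ 38.5°.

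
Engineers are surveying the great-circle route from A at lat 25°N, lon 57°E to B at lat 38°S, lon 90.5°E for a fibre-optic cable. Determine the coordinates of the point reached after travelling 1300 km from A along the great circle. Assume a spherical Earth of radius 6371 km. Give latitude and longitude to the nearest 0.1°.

≈ lat 14.5°N, lon 62.5°E

Convert each endpoint to a unit vector on the sphere (x = cos φ cos λ, y = cos φ sin λ, z = sin φ).
The central angle between the endpoints is δ = arccos(p₁·p₂) ≈ 1.229 rad (70.4°). The total great-circle distance is δ·R ≈ 1.229 × 6371 ≈ 7829 km, so the target fraction is f = 1300/7829 ≈ 0.166.
Interpolate at f ≈ 0.166 with slerp weights a = sin((1−f)δ)/sin δ ≈ 0.907, b = sin(fδ)/sin δ ≈ 0.215.
p = a·p₁ + b·p₂ ≈ (0.446, 0.859, 0.251); φ = arcsin(p_z) ≈ 14.53°, λ = atan2(p_y, p_x) ≈ 62.55°.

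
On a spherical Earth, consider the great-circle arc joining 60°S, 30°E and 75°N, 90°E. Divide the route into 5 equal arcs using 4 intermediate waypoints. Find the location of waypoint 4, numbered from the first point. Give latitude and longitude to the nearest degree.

≈ 50°N, 60°E

The haversine formula gives a central angle δ ≈ 2.452 rad (140.5°) between the endpoints.
Interpolate at f = 4/5 with slerp weights a = sin((1−f)δ)/sin δ ≈ 0.741, b = sin(fδ)/sin δ ≈ 1.454.
p = a·p₁ + b·p₂ ≈ (0.321, 0.562, 0.763); φ = arcsin(p_z) ≈ 49.71°, λ = atan2(p_y, p_x) ≈ 60.26°.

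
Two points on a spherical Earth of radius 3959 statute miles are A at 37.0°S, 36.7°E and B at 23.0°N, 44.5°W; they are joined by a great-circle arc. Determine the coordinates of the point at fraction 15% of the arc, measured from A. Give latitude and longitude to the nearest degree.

From cos δ = sin φ₁ sin φ₂ + cos φ₁ cos φ₂ cos Δλ, the central angle is δ ≈ 1.694 rad (97.0°).
Interpolate at f = 0.15 with slerp weights a = sin((1−f)δ)/sin δ ≈ 0.999, b = sin(fδ)/sin δ ≈ 0.253.
p = a·p₁ + b·p₂ ≈ (0.806, 0.313, -0.502); φ = arcsin(p_z) ≈ -30.15°, λ = atan2(p_y, p_x) ≈ 21.25°.

≈ 30°S, 21°E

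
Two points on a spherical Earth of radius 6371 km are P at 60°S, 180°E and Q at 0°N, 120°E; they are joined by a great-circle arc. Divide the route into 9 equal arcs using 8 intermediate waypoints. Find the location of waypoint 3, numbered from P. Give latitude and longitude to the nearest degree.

Write both endpoints as unit vectors p₁, p₂ with components (cos φ cos λ, cos φ sin λ, sin φ).
The central angle between the endpoints is δ = arccos(p₁·p₂) ≈ 1.318 rad (75.5°).
Interpolate at f = 3/9 with slerp weights a = sin((1−f)δ)/sin δ ≈ 0.795, b = sin(fδ)/sin δ ≈ 0.439.
p = a·p₁ + b·p₂ ≈ (-0.617, 0.380, -0.689); φ = arcsin(p_z) ≈ -43.52°, λ = atan2(p_y, p_x) ≈ 148.35°.

≈ 44°S, 148°E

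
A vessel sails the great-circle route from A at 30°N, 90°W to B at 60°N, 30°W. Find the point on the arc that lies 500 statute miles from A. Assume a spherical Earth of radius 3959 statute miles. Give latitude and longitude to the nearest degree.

From cos δ = sin φ₁ sin φ₂ + cos φ₁ cos φ₂ cos Δλ, the central angle is δ ≈ 0.864 rad (49.5°). The total great-circle distance is δ·R ≈ 0.864 × 3959 ≈ 3420 mi, so the target fraction is f = 500/3420 ≈ 0.146.
Interpolate at f ≈ 0.146 with slerp weights a = sin((1−f)δ)/sin δ ≈ 0.884, b = sin(fδ)/sin δ ≈ 0.166.
p = a·p₁ + b·p₂ ≈ (0.072, -0.807, 0.586); φ = arcsin(p_z) ≈ 35.85°, λ = atan2(p_y, p_x) ≈ -84.92°.

≈ 36°N, 85°W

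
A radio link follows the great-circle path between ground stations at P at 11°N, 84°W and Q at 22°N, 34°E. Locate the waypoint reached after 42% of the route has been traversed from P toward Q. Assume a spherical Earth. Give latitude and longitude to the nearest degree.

From cos δ = sin φ₁ sin φ₂ + cos φ₁ cos φ₂ cos Δλ, the central angle is δ ≈ 1.935 rad (110.8°).
Interpolate at f = 0.42 with slerp weights a = sin((1−f)δ)/sin δ ≈ 0.964, b = sin(fδ)/sin δ ≈ 0.777.
p = a·p₁ + b·p₂ ≈ (0.696, -0.538, 0.475); φ = arcsin(p_z) ≈ 28.36°, λ = atan2(p_y, p_x) ≈ -37.72°.

≈ 28°N, 38°W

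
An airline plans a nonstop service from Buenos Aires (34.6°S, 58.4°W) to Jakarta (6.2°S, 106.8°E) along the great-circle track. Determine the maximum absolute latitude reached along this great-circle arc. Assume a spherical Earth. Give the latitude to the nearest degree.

≈ 72°S

The great circle lies in the plane with unit normal n̂ = (p₁ × p₂)/|p₁ × p₂|.
Here n̂_z ≈ +0.306; the vertex latitude is φ_max = arccos|n̂_z| ≈ 72.2°.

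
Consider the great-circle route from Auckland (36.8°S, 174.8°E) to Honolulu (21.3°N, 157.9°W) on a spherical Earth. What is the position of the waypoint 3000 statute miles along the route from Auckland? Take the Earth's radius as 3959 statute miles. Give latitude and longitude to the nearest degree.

Write both endpoints as unit vectors p₁, p₂ with components (cos φ cos λ, cos φ sin λ, sin φ).
The central angle between the endpoints is δ = arccos(p₁·p₂) ≈ 1.109 rad (63.6°). The total great-circle distance is δ·R ≈ 1.109 × 3959 ≈ 4391 mi, so the target fraction is f = 3000/4391 ≈ 0.683.
Interpolate at f ≈ 0.683 with slerp weights a = sin((1−f)δ)/sin δ ≈ 0.385, b = sin(fδ)/sin δ ≈ 0.768.
p = a·p₁ + b·p₂ ≈ (-0.969, -0.241, 0.049); φ = arcsin(p_z) ≈ 2.78°, λ = atan2(p_y, p_x) ≈ -166.03°.

≈ 3°N, 166°W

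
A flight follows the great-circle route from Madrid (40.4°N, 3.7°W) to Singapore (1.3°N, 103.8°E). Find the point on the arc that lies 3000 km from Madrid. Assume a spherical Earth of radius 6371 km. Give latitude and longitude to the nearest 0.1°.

The haversine formula gives a central angle δ ≈ 1.787 rad (102.4°) between the endpoints. The total great-circle distance is δ·R ≈ 1.787 × 6371 ≈ 11383 km, so the target fraction is f = 3000/11383 ≈ 0.264.
Interpolate at f ≈ 0.264 with slerp weights a = sin((1−f)δ)/sin δ ≈ 0.991, b = sin(fδ)/sin δ ≈ 0.464.
p = a·p₁ + b·p₂ ≈ (0.642, 0.402, 0.653); φ = arcsin(p_z) ≈ 40.74°, λ = atan2(p_y, p_x) ≈ 32.07°.

≈ 40.7°N, 32.1°E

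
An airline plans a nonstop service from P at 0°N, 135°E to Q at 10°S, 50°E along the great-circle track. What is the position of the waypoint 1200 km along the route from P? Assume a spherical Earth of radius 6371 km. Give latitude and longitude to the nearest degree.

The haversine formula gives a central angle δ ≈ 1.485 rad (85.1°) between the endpoints. The total great-circle distance is δ·R ≈ 1.485 × 6371 ≈ 9460 km, so the target fraction is f = 1200/9460 ≈ 0.127.
Interpolate at f ≈ 0.127 with slerp weights a = sin((1−f)δ)/sin δ ≈ 0.966, b = sin(fδ)/sin δ ≈ 0.188.
p = a·p₁ + b·p₂ ≈ (-0.564, 0.825, -0.033); φ = arcsin(p_z) ≈ -1.87°, λ = atan2(p_y, p_x) ≈ 124.37°.

≈ 2°S, 124°E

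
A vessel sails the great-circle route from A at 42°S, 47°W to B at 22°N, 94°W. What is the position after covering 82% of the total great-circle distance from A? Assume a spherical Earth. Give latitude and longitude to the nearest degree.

≈ 10°N, 86°W

The haversine formula gives a central angle δ ≈ 1.350 rad (77.3°) between the endpoints.
Interpolate at f = 0.82 with slerp weights a = sin((1−f)δ)/sin δ ≈ 0.247, b = sin(fδ)/sin δ ≈ 0.917.
p = a·p₁ + b·p₂ ≈ (0.066, -0.982, 0.178); φ = arcsin(p_z) ≈ 10.27°, λ = atan2(p_y, p_x) ≈ -86.17°.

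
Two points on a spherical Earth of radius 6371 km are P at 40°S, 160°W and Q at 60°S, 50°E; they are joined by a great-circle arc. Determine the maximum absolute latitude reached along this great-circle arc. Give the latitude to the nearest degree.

≈ 79°S

The great circle lies in the plane with unit normal n̂ = (p₁ × p₂)/|p₁ × p₂|.
Here n̂_z ≈ -0.197; the vertex latitude is φ_max = arccos|n̂_z| ≈ 78.7°.
Check via Clairaut: cos φ_max = |cos φ₁| · sin C = cos(40.0°)·sin(165.1°) ≈ 0.197, again giving ≈ 78.7°.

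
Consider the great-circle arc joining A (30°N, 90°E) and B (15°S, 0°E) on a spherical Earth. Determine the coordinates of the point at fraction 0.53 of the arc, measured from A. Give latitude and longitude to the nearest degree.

≈ (9°N, 39°E)

From cos δ = sin φ₁ sin φ₂ + cos φ₁ cos φ₂ cos Δλ, the central angle is δ ≈ 1.701 rad (97.4°).
Interpolate at f = 0.53 with slerp weights a = sin((1−f)δ)/sin δ ≈ 0.723, b = sin(fδ)/sin δ ≈ 0.791.
p = a·p₁ + b·p₂ ≈ (0.764, 0.626, 0.157); φ = arcsin(p_z) ≈ 9.02°, λ = atan2(p_y, p_x) ≈ 39.34°.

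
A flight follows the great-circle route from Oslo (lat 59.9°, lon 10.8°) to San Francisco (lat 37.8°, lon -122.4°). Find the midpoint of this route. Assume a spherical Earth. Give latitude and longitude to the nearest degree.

≈ lat 69°, lon -83°

From cos δ = sin φ₁ sin φ₂ + cos φ₁ cos φ₂ cos Δλ, the central angle is δ ≈ 1.309 rad (75.0°).
Interpolate at f = 1/2 with slerp weights a = sin((1−f)δ)/sin δ ≈ 0.630, b = sin(fδ)/sin δ ≈ 0.630.
p = a·p₁ + b·p₂ ≈ (0.044, -0.361, 0.931); φ = arcsin(p_z) ≈ 68.66°, λ = atan2(p_y, p_x) ≈ -83.11°.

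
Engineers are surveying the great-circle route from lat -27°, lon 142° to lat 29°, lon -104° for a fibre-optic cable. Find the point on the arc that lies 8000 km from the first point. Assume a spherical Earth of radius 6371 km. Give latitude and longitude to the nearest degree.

≈ lat 8°, lon -153°

The haversine formula gives a central angle δ ≈ 2.138 rad (122.5°) between the endpoints. The total great-circle distance is δ·R ≈ 2.138 × 6371 ≈ 13620 km, so the target fraction is f = 8000/13620 ≈ 0.587.
Interpolate at f ≈ 0.587 with slerp weights a = sin((1−f)δ)/sin δ ≈ 0.915, b = sin(fδ)/sin δ ≈ 1.127.
p = a·p₁ + b·p₂ ≈ (-0.881, -0.454, 0.131); φ = arcsin(p_z) ≈ 7.52°, λ = atan2(p_y, p_x) ≈ -152.72°.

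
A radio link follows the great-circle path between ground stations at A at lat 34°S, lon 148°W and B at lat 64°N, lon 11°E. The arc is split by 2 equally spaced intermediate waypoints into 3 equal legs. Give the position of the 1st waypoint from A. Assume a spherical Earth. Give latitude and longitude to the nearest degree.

The haversine formula gives a central angle δ ≈ 2.572 rad (147.3°) between the endpoints.
Interpolate at f = 1/3 with slerp weights a = sin((1−f)δ)/sin δ ≈ 1.834, b = sin(fδ)/sin δ ≈ 1.401.
p = a·p₁ + b·p₂ ≈ (-0.687, -0.689, 0.234); φ = arcsin(p_z) ≈ 13.51°, λ = atan2(p_y, p_x) ≈ -134.92°.

≈ lat 14°N, lon 135°W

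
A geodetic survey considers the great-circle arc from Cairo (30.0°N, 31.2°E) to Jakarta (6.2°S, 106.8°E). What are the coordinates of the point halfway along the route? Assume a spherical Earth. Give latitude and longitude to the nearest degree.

Convert each endpoint to a unit vector on the sphere (x = cos φ cos λ, y = cos φ sin λ, z = sin φ).
The central angle between the endpoints is δ = arccos(p₁·p₂) ≈ 1.410 rad (80.8°).
Interpolate at f = 1/2 with slerp weights a = sin((1−f)δ)/sin δ ≈ 0.657, b = sin(fδ)/sin δ ≈ 0.657.
p = a·p₁ + b·p₂ ≈ (0.298, 0.919, 0.257); φ = arcsin(p_z) ≈ 14.91°, λ = atan2(p_y, p_x) ≈ 72.06°.

≈ 15°N, 72°E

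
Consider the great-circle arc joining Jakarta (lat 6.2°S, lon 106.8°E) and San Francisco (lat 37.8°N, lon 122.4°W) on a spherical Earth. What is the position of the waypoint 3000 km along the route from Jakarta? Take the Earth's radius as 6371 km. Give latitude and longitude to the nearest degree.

≈ lat 12°N, lon 127°E

The haversine formula gives a central angle δ ≈ 2.189 rad (125.4°) between the endpoints. The total great-circle distance is δ·R ≈ 2.189 × 6371 ≈ 13945 km, so the target fraction is f = 3000/13945 ≈ 0.215.
Interpolate at f ≈ 0.215 with slerp weights a = sin((1−f)δ)/sin δ ≈ 1.214, b = sin(fδ)/sin δ ≈ 0.557.
p = a·p₁ + b·p₂ ≈ (-0.584, 0.784, 0.210); φ = arcsin(p_z) ≈ 12.13°, λ = atan2(p_y, p_x) ≈ 126.71°.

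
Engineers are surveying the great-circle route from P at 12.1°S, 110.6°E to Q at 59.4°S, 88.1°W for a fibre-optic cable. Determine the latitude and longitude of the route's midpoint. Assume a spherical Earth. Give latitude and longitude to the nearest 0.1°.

≈ 64.0°S, 128.8°E

Write both endpoints as unit vectors p₁, p₂ with components (cos φ cos λ, cos φ sin λ, sin φ).
The central angle between the endpoints is δ = arccos(p₁·p₂) ≈ 1.866 rad (106.9°).
Interpolate at f = 1/2 with slerp weights a = sin((1−f)δ)/sin δ ≈ 0.840, b = sin(fδ)/sin δ ≈ 0.840.
p = a·p₁ + b·p₂ ≈ (-0.275, 0.341, -0.899); φ = arcsin(p_z) ≈ -64.01°, λ = atan2(p_y, p_x) ≈ 128.83°.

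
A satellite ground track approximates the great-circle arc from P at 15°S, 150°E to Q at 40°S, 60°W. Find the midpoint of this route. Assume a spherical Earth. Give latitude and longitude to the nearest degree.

≈ 62°S, 158°W

Convert each endpoint to a unit vector on the sphere (x = cos φ cos λ, y = cos φ sin λ, z = sin φ).
The central angle between the endpoints is δ = arccos(p₁·p₂) ≈ 2.065 rad (118.3°).
Interpolate at f = 1/2 with slerp weights a = sin((1−f)δ)/sin δ ≈ 0.975, b = sin(fδ)/sin δ ≈ 0.975.
p = a·p₁ + b·p₂ ≈ (-0.442, -0.176, -0.879); φ = arcsin(p_z) ≈ -61.57°, λ = atan2(p_y, p_x) ≈ -158.30°.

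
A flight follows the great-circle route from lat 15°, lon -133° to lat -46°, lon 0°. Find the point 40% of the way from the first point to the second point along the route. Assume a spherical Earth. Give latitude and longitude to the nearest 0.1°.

Convert each endpoint to a unit vector on the sphere (x = cos φ cos λ, y = cos φ sin λ, z = sin φ).
The central angle between the endpoints is δ = arccos(p₁·p₂) ≈ 2.270 rad (130.1°).
Interpolate at f = 0.40 with slerp weights a = sin((1−f)δ)/sin δ ≈ 1.279, b = sin(fδ)/sin δ ≈ 1.030.
p = a·p₁ + b·p₂ ≈ (-0.127, -0.903, -0.410); φ = arcsin(p_z) ≈ -24.22°, λ = atan2(p_y, p_x) ≈ -97.98°.

≈ lat -24.2°, lon -98.0°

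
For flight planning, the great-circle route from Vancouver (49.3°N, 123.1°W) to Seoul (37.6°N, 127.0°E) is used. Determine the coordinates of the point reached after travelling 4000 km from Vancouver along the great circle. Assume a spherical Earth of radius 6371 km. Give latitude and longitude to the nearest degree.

Convert each endpoint to a unit vector on the sphere (x = cos φ cos λ, y = cos φ sin λ, z = sin φ).
The central angle between the endpoints is δ = arccos(p₁·p₂) ≈ 1.280 rad (73.3°). The total great-circle distance is δ·R ≈ 1.280 × 6371 ≈ 8155 km, so the target fraction is f = 4000/8155 ≈ 0.491.
Interpolate at f ≈ 0.491 with slerp weights a = sin((1−f)δ)/sin δ ≈ 0.633, b = sin(fδ)/sin δ ≈ 0.613.
p = a·p₁ + b·p₂ ≈ (-0.518, 0.042, 0.854); φ = arcsin(p_z) ≈ 58.69°, λ = atan2(p_y, p_x) ≈ 175.37°.

≈ 59°N, 175°E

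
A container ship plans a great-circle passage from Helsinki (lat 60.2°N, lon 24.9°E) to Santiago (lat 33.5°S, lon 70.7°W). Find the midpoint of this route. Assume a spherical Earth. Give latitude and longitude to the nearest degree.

The haversine formula gives a central angle δ ≈ 2.117 rad (121.3°) between the endpoints.
Interpolate at f = 1/2 with slerp weights a = sin((1−f)δ)/sin δ ≈ 1.020, b = sin(fδ)/sin δ ≈ 1.020.
p = a·p₁ + b·p₂ ≈ (0.741, -0.589, 0.322); φ = arcsin(p_z) ≈ 18.79°, λ = atan2(p_y, p_x) ≈ -38.50°.

≈ lat 19°N, lon 38°W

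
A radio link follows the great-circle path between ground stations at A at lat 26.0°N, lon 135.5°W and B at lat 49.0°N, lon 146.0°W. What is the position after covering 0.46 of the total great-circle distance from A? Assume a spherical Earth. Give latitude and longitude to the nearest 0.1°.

≈ lat 36.7°N, lon 139.5°W

From cos δ = sin φ₁ sin φ₂ + cos φ₁ cos φ₂ cos Δλ, the central angle is δ ≈ 0.426 rad (24.4°).
Interpolate at f = 0.46 with slerp weights a = sin((1−f)δ)/sin δ ≈ 0.552, b = sin(fδ)/sin δ ≈ 0.471.
p = a·p₁ + b·p₂ ≈ (-0.610, -0.520, 0.597); φ = arcsin(p_z) ≈ 36.69°, λ = atan2(p_y, p_x) ≈ -139.53°.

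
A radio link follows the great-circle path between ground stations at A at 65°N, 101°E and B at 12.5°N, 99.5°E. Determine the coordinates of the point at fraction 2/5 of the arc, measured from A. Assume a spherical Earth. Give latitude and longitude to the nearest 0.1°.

Convert each endpoint to a unit vector on the sphere (x = cos φ cos λ, y = cos φ sin λ, z = sin φ).
The central angle between the endpoints is δ = arccos(p₁·p₂) ≈ 0.916 rad (52.5°).
Interpolate at f = 2/5 with slerp weights a = sin((1−f)δ)/sin δ ≈ 0.659, b = sin(fδ)/sin δ ≈ 0.452.
p = a·p₁ + b·p₂ ≈ (-0.126, 0.708, 0.695); φ = arcsin(p_z) ≈ 44.00°, λ = atan2(p_y, p_x) ≈ 100.08°.

≈ 44.0°N, 100.1°E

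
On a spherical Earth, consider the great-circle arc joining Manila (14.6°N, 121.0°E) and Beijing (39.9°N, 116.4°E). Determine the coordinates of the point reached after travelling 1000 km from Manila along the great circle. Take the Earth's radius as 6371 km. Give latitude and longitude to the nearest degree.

≈ 23°N, 120°E

Write both endpoints as unit vectors p₁, p₂ with components (cos φ cos λ, cos φ sin λ, sin φ).
The central angle between the endpoints is δ = arccos(p₁·p₂) ≈ 0.447 rad (25.6°). The total great-circle distance is δ·R ≈ 0.447 × 6371 ≈ 2849 km, so the target fraction is f = 1000/2849 ≈ 0.351.
Interpolate at f ≈ 0.351 with slerp weights a = sin((1−f)δ)/sin δ ≈ 0.662, b = sin(fδ)/sin δ ≈ 0.362.
p = a·p₁ + b·p₂ ≈ (-0.453, 0.797, 0.399); φ = arcsin(p_z) ≈ 23.50°, λ = atan2(p_y, p_x) ≈ 119.61°.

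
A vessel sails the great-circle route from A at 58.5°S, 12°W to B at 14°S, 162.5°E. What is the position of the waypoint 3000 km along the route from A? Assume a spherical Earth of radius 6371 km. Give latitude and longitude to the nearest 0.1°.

Write both endpoints as unit vectors p₁, p₂ with components (cos φ cos λ, cos φ sin λ, sin φ).
The central angle between the endpoints is δ = arccos(p₁·p₂) ≈ 1.874 rad (107.4°). The total great-circle distance is δ·R ≈ 1.874 × 6371 ≈ 11938 km, so the target fraction is f = 3000/11938 ≈ 0.251.
Interpolate at f ≈ 0.251 with slerp weights a = sin((1−f)δ)/sin δ ≈ 1.033, b = sin(fδ)/sin δ ≈ 0.475.
p = a·p₁ + b·p₂ ≈ (0.088, 0.026, -0.996); φ = arcsin(p_z) ≈ -84.72°, λ = atan2(p_y, p_x) ≈ 16.73°.

≈ 84.7°S, 16.7°E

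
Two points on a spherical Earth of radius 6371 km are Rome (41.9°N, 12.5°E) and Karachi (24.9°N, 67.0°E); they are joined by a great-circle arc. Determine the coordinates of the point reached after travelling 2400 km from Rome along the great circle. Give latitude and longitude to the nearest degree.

≈ (37°N, 40°E)

Write both endpoints as unit vectors p₁, p₂ with components (cos φ cos λ, cos φ sin λ, sin φ).
The central angle between the endpoints is δ = arccos(p₁·p₂) ≈ 0.832 rad (47.7°). The total great-circle distance is δ·R ≈ 0.832 × 6371 ≈ 5302 km, so the target fraction is f = 2400/5302 ≈ 0.453.
Interpolate at f ≈ 0.453 with slerp weights a = sin((1−f)δ)/sin δ ≈ 0.595, b = sin(fδ)/sin δ ≈ 0.497.
p = a·p₁ + b·p₂ ≈ (0.609, 0.511, 0.607); φ = arcsin(p_z) ≈ 37.36°, λ = atan2(p_y, p_x) ≈ 40.03°.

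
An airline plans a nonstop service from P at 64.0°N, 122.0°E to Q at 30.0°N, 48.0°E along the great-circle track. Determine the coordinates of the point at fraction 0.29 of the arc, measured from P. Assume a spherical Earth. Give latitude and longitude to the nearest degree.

Write both endpoints as unit vectors p₁, p₂ with components (cos φ cos λ, cos φ sin λ, sin φ).
The central angle between the endpoints is δ = arccos(p₁·p₂) ≈ 0.984 rad (56.4°).
Interpolate at f = 0.29 with slerp weights a = sin((1−f)δ)/sin δ ≈ 0.772, b = sin(fδ)/sin δ ≈ 0.338.
p = a·p₁ + b·p₂ ≈ (0.016, 0.505, 0.863); φ = arcsin(p_z) ≈ 59.67°, λ = atan2(p_y, p_x) ≈ 88.13°.

≈ 60°N, 88°E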